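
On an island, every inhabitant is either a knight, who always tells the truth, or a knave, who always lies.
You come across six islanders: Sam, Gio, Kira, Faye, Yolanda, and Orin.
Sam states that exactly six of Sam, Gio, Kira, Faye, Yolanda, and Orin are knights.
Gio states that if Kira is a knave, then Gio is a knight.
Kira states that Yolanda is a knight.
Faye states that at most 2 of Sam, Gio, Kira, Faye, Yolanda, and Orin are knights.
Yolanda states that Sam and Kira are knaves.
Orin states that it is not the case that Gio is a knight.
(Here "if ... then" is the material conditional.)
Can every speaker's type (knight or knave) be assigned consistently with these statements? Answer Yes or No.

No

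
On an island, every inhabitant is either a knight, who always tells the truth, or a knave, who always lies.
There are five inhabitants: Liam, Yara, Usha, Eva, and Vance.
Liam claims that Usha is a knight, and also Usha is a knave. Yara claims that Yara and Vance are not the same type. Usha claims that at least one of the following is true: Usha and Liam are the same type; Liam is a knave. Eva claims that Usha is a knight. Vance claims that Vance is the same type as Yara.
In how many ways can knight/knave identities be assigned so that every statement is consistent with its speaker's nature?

1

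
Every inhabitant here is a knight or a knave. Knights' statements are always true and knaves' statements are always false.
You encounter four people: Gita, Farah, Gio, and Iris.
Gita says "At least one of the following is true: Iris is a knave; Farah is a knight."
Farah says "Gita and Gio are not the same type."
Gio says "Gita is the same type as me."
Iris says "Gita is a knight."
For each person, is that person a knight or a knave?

As a knight, Gita's statement "at least one of the following is true: Iris is a knave; Farah is a knight" should be true; it is.
As a knight, Farah's statement "Gita and Gio are not the same type" should be true; it is.
Gio is a knave; "Gita is the same type as me" is False, as required.
Iris (knight): "Gita is a knight" — true. ✓

Knights: Gita, Farah, and Iris. Knaves: Gio.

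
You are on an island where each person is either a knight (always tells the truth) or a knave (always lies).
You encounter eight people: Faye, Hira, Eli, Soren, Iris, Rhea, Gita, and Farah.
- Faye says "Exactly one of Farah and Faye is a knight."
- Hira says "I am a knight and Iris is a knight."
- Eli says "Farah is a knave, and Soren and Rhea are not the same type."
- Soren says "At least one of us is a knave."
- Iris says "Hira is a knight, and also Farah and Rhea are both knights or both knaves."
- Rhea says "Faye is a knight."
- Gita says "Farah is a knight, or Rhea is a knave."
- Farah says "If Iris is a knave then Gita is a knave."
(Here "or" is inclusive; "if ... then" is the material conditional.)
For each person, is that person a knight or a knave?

Knights: Eli, Soren, and Gita. Knaves: Faye, Hira, Iris, Rhea, and Farah.

Since Faye is a knave, "exactly one of Farah and Faye is a knight" needs to be false, which holds.
As a knave, Hira's statement "I am a knight and Iris is a knight" should be false; it is.
Eli (knight): "Farah is a knave, and Soren and Rhea are not the same type" — True. ✓
Soren is a knight, so "at least one of us is a knave" must be True — and it is.
Iris is a knave; "Hira is a knight, and also Farah and Rhea are both knights or both knaves" is false, as required.
Rhea is a knave, so "Faye is a knight" must be false — and it is.
As a knight, Gita's statement "Farah is a knight, or Rhea is a knave" should be True; it is.
Farah is a knave, and the claim "if Iris is a knave then Gita is a knave" is indeed false.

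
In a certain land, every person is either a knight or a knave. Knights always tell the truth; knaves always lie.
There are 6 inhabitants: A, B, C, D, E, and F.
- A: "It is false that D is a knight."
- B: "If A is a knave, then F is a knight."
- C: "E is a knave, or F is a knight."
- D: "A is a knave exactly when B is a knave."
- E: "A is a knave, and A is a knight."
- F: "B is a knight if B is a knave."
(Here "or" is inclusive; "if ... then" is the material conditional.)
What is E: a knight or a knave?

Consistent assignments: {A=knave, B=knave, C=knight, D=knight, E=knave, F=knave}
In every consistent assignment, E is a knave.

E is a knave.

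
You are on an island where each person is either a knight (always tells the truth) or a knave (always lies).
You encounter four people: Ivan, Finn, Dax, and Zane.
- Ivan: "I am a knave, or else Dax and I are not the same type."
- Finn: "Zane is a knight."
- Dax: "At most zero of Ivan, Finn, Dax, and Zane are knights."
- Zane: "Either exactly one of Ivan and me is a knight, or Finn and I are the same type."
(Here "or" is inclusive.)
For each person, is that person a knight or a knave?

Ivan is a knight, Finn is a knight, Dax is a knave, and Zane is a knight.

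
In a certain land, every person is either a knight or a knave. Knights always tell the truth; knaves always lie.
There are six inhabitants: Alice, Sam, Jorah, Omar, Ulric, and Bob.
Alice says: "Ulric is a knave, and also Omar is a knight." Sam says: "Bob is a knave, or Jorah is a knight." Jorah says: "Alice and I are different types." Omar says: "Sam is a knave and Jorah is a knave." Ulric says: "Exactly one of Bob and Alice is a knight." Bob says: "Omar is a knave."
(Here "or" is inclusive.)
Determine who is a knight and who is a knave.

Knights: Sam, Jorah, Ulric, and Bob. Knaves: Alice and Omar.

Alice is a knave, so "Ulric is a knave, and also Omar is a knight" must be False — and it is.
Sam is a knight, so "Bob is a knave, or Jorah is a knight" must be True — and it is.
Since Jorah is a knight, "Alice and I are different types" needs to be True, which holds.
Omar is a knave, so "Sam is a knave and Jorah is a knave" must be False — and it is.
Ulric is a knight, and the claim "exactly one of Bob and Alice is a knight" is indeed True.
Bob is a knight, so "Omar is a knave" must be True — and it is.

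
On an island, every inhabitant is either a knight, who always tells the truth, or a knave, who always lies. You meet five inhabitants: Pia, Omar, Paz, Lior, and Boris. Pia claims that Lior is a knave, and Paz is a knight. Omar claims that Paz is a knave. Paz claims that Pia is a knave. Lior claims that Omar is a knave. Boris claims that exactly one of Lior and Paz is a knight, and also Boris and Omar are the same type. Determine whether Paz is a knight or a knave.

Paz is a knight.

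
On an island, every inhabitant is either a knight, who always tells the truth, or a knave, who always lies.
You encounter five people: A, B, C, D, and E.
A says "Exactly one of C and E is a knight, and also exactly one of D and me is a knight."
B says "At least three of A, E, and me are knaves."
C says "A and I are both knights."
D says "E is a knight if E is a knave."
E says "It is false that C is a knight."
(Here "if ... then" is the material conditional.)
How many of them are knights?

The unique consistent assignment is A=knight, B=knave, C=knight, D=knave, E=knave.
That has 2 knights.

2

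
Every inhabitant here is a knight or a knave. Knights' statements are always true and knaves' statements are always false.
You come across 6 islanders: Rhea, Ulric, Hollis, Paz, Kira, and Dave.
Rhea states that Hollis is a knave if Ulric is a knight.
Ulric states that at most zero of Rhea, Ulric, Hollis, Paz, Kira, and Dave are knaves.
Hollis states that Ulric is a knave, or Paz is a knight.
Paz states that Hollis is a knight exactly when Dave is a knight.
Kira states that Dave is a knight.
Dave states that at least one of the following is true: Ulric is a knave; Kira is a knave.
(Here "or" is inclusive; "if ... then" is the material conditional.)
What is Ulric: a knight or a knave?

Consistent assignments: {Rhea=knight, Ulric=knave, Hollis=knight, Paz=knight, Kira=knight, Dave=knight}
In every consistent assignment, Ulric is a knave.

Ulric is a knave.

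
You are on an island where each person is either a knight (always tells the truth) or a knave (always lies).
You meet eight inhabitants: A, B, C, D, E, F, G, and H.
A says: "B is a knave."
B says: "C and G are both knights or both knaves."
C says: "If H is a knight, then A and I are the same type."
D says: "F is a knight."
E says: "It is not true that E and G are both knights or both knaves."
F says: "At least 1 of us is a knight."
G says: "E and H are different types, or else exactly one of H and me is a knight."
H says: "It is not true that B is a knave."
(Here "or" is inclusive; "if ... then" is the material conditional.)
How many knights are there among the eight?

The unique consistent assignment is A=knight, B=knave, C=knight, D=knight, E=knave, F=knight, G=knave, H=knave.
That has 4 knights.

4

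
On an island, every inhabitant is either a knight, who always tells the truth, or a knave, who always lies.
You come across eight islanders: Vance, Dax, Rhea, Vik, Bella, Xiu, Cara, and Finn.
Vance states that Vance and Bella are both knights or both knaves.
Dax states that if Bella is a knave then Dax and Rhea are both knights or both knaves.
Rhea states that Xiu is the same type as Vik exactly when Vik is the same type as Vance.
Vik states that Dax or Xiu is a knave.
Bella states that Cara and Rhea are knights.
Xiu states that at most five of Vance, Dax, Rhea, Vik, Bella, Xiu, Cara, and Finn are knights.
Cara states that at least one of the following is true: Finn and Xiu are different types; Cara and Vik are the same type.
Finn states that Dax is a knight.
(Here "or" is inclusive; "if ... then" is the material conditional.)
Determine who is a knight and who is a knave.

Vance is a knave, Dax is a knight, Rhea is a knight, Vik is a knight, Bella is a knight, Xiu is a knave, Cara is a knight, and Finn is a knight.

As a knave, Vance's statement "Vance and Bella are both knights or both knaves" should be False; it is.
Dax is a knight; "if Bella is a knave then Dax and Rhea are both knights or both knaves" is True, as required.
Rhea (knight): "Xiu is the same type as Vik exactly when Vik is the same type as Vance" — True. ✓
Vik is a knight, so "Dax or Xiu is a knave" must be True — and it is.
Bella is a knight, so "Cara and Rhea are knights" must be True — and it is.
Xiu is a knave; "at most five of Vance, Dax, Rhea, Vik, Bella, Xiu, Cara, and Finn are knights" is False, as required.
Cara (knight): "at least one of the following is true: Finn and Xiu are different types; Cara and Vik are the same type" — True. ✓
Finn is a knight, so "Dax is a knight" must be True — and it is.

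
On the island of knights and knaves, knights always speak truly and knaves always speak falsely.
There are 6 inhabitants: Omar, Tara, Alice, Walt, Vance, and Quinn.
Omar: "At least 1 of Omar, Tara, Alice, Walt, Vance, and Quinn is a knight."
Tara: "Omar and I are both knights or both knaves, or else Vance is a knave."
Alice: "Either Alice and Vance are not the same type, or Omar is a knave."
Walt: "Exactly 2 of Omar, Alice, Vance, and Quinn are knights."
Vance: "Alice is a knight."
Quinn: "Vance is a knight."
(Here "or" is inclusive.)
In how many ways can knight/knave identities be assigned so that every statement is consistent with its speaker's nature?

1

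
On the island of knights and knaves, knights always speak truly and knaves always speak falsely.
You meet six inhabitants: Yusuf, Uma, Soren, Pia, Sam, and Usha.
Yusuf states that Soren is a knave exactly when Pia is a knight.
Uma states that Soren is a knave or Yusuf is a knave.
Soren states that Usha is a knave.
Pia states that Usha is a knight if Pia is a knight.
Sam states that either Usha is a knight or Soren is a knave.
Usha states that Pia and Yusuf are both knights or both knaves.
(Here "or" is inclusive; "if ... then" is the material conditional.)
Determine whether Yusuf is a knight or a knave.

Consistent assignments: {Yusuf=knight, Uma=knight, Soren=knave, Pia=knight, Sam=knight, Usha=knight}
In every consistent assignment, Yusuf is a knight.

Yusuf is a knight.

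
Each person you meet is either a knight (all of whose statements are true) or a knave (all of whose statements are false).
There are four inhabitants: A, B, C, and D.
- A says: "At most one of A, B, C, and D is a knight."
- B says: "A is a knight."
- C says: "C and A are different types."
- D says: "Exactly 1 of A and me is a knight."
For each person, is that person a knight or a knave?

A is a knave, and the claim "at most one of A, B, C, and D is a knight" is indeed false.
B is a knave, and the claim "A is a knight" is indeed false.
C (knight): "C and A are different types" — True. ✓
Since D is a knight, "exactly 1 of A and me is a knight" needs to be True, which holds.

A is a knave, B is a knave, C is a knight, and D is a knight.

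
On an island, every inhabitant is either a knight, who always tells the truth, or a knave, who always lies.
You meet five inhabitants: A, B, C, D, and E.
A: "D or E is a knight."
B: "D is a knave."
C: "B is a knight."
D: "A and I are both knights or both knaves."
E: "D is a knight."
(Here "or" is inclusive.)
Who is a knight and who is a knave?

Since A is a knight, "D or E is a knight" needs to be True, which holds.
B (knave): "D is a knave" — false. ✓
Since C is a knave, "B is a knight" needs to be false, which holds.
As a knight, D's statement "A and I are both knights or both knaves" should be True; it is.
As a knight, E's statement "D is a knight" should be True; it is.

A is a knight, B is a knave, C is a knave, D is a knight, and E is a knight.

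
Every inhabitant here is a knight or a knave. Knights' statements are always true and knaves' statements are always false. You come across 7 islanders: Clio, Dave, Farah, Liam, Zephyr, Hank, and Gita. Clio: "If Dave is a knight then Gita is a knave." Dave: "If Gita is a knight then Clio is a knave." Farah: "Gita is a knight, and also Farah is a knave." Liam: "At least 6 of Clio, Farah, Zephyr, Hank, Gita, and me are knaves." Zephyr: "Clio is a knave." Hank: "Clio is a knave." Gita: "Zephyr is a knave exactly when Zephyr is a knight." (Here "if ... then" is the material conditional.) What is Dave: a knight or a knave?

Dave is a knight.

Consistent assignments: {Clio=knight, Dave=knight, Farah=knave, Liam=knave, Zephyr=knave, Hank=knave, Gita=knave}
In every consistent assignment, Dave is a knight.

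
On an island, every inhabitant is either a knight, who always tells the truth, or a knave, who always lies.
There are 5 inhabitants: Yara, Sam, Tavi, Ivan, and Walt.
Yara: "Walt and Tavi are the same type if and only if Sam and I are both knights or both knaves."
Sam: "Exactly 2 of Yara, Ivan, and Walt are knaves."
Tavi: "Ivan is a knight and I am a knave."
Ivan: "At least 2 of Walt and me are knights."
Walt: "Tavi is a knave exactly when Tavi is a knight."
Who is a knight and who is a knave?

Yara is a knight, and the claim "Walt and Tavi are the same type if and only if Sam and I are both knights or both knaves" is indeed True.
Sam is a knight, so "exactly 2 of Yara, Ivan, and Walt are knaves" must be True — and it is.
Since Tavi is a knave, "Ivan is a knight and I am a knave" needs to be false, which holds.
As a knave, Ivan's statement "at least 2 of Walt and me are knights" should be false; it is.
Walt is a knave; "Tavi is a knave exactly when Tavi is a knight" is false, as required.

Yara is a knight, Sam is a knight, Tavi is a knave, Ivan is a knave, and Walt is a knave.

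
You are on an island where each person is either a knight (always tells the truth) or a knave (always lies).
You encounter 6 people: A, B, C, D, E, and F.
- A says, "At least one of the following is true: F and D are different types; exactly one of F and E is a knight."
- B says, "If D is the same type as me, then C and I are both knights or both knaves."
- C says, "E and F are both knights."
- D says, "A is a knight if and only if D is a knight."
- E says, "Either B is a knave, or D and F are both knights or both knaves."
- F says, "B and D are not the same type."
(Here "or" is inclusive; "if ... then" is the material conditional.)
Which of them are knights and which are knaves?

Knights: A, B, and F. Knaves: C, D, and E.

A (knight): "at least one of the following is true: F and D are different types; exactly one of F and E is a knight" — true. ✓
B is a knight, and the claim "if D is the same type as me, then C and I are both knights or both knaves" is indeed true.
C (knave): "E and F are both knights" — false. ✓
As a knave, D's statement "A is a knight if and only if D is a knight" should be false; it is.
Since E is a knave, "either B is a knave, or D and F are both knights or both knaves" needs to be false, which holds.
F is a knight; "B and D are not the same type" is true, as required.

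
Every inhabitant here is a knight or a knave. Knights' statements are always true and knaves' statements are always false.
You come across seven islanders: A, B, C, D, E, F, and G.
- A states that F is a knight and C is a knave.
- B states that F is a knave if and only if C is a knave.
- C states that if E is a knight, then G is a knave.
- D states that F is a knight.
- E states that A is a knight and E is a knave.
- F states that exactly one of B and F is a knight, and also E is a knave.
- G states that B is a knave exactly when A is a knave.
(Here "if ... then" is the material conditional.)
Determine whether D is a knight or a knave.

D is a knave.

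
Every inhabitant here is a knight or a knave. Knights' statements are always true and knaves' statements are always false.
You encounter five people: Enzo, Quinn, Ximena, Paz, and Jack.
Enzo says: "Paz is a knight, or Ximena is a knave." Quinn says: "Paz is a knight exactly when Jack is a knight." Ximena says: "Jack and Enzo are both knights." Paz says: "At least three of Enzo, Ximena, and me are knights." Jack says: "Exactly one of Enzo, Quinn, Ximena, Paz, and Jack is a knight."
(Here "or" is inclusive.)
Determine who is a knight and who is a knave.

Suppose Enzo is a knave. Then Enzo's statement "Paz is a knight, or Ximena is a knave" would have to be false. Checking the 16 ways to assign the others, none is consistent with every speaker.
(For instance, with Quinn=knight, Ximena=knave, Paz=knave, Jack=knave, Enzo's claim "Paz is a knight, or Ximena is a knave" comes out true where it would need to be false.)
So Enzo must be a knight, making "Paz is a knight, or Ximena is a knave" true. Taking Enzo=knight, Quinn=knight, Ximena=knave, Paz=knave, Jack=knave, each remaining statement checks out:
  Quinn (knight): "Paz is a knight exactly when Jack is a knight" — true. ✓
  Ximena (knave): "Jack and Enzo are both knights" — false. ✓
  Paz (knave): "at least three of Enzo, Ximena, and me are knights" — false. ✓
  Jack (knave): "exactly one of Enzo, Quinn, Ximena, Paz, and Jack is a knight" — false. ✓
This is the unique consistent assignment.

Knights: Enzo and Quinn. Knaves: Ximena, Paz, and Jack.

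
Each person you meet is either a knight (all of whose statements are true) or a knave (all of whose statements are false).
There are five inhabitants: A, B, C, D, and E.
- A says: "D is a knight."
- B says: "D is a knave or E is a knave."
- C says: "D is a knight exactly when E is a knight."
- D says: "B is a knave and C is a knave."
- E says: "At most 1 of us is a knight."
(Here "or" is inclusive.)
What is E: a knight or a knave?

Consistent assignments: {A=knave, B=knight, C=knight, D=knave, E=knave}
In every consistent assignment, E is a knave.

E is a knave.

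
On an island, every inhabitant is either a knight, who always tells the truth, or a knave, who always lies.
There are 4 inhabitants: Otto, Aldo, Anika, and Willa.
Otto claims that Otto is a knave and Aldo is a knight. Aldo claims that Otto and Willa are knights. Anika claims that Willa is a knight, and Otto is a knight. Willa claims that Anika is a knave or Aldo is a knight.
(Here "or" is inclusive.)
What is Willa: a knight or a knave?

Willa is a knight.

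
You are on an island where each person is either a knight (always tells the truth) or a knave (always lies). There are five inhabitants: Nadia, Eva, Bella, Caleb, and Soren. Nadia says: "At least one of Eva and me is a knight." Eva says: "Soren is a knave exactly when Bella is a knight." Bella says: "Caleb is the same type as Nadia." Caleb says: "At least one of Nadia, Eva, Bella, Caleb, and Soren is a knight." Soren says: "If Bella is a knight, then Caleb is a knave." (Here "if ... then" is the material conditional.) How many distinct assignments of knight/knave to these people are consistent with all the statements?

1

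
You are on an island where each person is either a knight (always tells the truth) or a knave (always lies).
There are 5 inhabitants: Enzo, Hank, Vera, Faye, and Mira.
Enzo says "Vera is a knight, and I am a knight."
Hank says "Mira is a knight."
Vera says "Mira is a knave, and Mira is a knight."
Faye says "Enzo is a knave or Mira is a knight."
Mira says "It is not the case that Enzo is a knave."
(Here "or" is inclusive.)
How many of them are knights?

The unique consistent assignment is Enzo=knave, Hank=knave, Vera=knave, Faye=knight, Mira=knave.
That has 1 knight.

1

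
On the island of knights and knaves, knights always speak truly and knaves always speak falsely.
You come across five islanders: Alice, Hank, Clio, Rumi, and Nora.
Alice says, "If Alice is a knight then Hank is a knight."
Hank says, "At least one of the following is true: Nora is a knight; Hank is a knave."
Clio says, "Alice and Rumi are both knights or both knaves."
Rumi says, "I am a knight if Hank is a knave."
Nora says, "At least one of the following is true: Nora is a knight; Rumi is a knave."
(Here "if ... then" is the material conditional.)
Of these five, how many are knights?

5

The unique consistent assignment is Alice=knight, Hank=knight, Clio=knight, Rumi=knight, Nora=knight.
That has 5 knights.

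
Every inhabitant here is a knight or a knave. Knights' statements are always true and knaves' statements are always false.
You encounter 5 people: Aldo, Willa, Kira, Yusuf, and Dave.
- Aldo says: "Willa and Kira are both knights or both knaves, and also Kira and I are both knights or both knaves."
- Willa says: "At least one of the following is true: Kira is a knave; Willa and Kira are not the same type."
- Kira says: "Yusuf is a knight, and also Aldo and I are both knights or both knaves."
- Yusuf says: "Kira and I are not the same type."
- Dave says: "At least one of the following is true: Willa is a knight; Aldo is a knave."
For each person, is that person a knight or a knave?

Aldo is a knave, Willa is a knight, Kira is a knave, Yusuf is a knave, and Dave is a knight.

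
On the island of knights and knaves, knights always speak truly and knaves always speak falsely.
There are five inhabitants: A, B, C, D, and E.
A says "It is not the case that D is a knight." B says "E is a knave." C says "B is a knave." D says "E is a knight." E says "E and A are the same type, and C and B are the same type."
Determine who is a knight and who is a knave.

A is a knight, B is a knight, C is a knave, D is a knave, and E is a knave.

A (knight): "it is not the case that D is a knight" — True. ✓
B is a knight, and the claim "E is a knave" is indeed True.
C is a knave, and the claim "B is a knave" is indeed False.
D is a knave; "E is a knight" is False, as required.
Since E is a knave, "E and A are the same type, and C and B are the same type" needs to be False, which holds.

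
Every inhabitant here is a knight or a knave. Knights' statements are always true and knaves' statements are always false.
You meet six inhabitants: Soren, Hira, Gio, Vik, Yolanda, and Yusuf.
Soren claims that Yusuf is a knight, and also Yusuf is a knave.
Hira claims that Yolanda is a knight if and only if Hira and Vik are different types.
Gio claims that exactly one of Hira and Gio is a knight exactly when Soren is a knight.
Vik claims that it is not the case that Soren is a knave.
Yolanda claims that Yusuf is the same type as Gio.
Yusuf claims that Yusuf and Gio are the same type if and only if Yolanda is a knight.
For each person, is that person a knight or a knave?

Knights: Hira, Gio, Yolanda, and Yusuf. Knaves: Soren and Vik.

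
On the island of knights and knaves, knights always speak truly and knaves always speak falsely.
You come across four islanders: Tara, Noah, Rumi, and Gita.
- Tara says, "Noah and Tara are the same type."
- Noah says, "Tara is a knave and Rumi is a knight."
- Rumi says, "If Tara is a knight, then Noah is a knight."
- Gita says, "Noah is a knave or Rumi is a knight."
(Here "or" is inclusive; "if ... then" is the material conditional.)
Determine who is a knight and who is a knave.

Tara is a knave, Noah is a knight, Rumi is a knight, and Gita is a knight.

Tara (knave): "Noah and Tara are the same type" — false. ✓
As a knight, Noah's statement "Tara is a knave and Rumi is a knight" should be true; it is.
Rumi is a knight, and the claim "if Tara is a knight, then Noah is a knight" is indeed true.
Gita is a knight; "Noah is a knave or Rumi is a knight" is true, as required.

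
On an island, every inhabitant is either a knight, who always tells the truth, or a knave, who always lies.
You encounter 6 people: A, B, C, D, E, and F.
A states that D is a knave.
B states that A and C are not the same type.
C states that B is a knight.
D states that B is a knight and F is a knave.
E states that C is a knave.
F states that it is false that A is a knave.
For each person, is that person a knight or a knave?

As a knave, A's statement "D is a knave" should be false; it is.
B (knight): "A and C are not the same type" — True. ✓
C is a knight, and the claim "B is a knight" is indeed True.
D is a knight, and the claim "B is a knight and F is a knave" is indeed True.
E (knave): "C is a knave" — false. ✓
F (knave): "it is false that A is a knave" — false. ✓

A is a knave, B is a knight, C is a knight, D is a knight, E is a knave, and F is a knave.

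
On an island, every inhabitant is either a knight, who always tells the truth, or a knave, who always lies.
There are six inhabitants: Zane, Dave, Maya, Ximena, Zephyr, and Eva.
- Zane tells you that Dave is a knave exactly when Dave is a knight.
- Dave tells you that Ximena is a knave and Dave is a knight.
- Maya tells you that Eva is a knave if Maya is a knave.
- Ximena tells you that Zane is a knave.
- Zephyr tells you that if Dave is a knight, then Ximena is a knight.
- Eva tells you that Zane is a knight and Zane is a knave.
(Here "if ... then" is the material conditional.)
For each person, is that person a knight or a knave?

Zane is a knave, Dave is a knave, Maya is a knight, Ximena is a knight, Zephyr is a knight, and Eva is a knave.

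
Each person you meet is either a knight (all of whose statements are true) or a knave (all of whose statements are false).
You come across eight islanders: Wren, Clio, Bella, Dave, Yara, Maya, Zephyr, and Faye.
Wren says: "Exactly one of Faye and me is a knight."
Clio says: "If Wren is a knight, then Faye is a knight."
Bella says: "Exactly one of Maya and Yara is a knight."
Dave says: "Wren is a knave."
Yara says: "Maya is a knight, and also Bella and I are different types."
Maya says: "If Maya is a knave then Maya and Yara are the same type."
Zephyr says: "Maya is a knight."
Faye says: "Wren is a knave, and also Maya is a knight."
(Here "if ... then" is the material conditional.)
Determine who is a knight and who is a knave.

Wren (knight): "exactly one of Faye and me is a knight" — true. ✓
Clio is a knave; "if Wren is a knight, then Faye is a knight" is false, as required.
Bella (knave): "exactly one of Maya and Yara is a knight" — false. ✓
Dave is a knave; "Wren is a knave" is false, as required.
Yara is a knight, and the claim "Maya is a knight, and also Bella and I are different types" is indeed true.
Maya is a knight, and the claim "if Maya is a knave then Maya and Yara are the same type" is indeed true.
Since Zephyr is a knight, "Maya is a knight" needs to be true, which holds.
As a knave, Faye's statement "Wren is a knave, and also Maya is a knight" should be false; it is.

Knights: Wren, Yara, Maya, and Zephyr. Knaves: Clio, Bella, Dave, and Faye.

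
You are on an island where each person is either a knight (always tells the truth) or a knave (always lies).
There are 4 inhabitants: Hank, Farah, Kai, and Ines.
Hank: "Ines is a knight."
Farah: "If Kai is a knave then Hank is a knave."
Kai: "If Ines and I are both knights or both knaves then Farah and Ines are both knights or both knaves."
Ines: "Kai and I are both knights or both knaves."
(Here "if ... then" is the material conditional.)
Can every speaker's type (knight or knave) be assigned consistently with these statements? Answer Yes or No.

One consistent assignment: Hank=knight, Farah=knight, Kai=knight, Ines=knight.

Yes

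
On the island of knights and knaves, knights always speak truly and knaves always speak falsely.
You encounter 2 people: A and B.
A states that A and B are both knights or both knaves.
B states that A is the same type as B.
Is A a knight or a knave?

A is a knight.

Consistent assignments: {A=knight, B=knight}
In every consistent assignment, A is a knight.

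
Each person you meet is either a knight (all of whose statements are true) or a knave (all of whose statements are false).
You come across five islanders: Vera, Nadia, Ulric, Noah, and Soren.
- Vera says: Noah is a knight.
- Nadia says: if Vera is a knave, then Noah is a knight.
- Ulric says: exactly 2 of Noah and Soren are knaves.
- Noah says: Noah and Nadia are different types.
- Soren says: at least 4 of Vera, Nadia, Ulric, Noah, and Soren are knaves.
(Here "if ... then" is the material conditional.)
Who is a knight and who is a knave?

Vera is a knave, and the claim "Noah is a knight" is indeed false.
Since Nadia is a knave, "if Vera is a knave, then Noah is a knight" needs to be false, which holds.
Ulric (knave): "exactly 2 of Noah and Soren are knaves" — false. ✓
Noah is a knave; "Noah and Nadia are different types" is false, as required.
As a knight, Soren's statement "at least 4 of Vera, Nadia, Ulric, Noah, and Soren are knaves" should be true; it is.

Vera is a knave, Nadia is a knave, Ulric is a knave, Noah is a knave, and Soren is a knight.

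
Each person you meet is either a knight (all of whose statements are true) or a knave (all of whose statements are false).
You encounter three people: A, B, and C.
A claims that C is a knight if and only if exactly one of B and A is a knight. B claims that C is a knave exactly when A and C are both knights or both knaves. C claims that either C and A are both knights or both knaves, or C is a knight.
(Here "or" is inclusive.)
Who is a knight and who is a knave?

A is a knight; "C is a knight if and only if exactly one of B and A is a knight" is true, as required.
B is a knave, so "C is a knave exactly when A and C are both knights or both knaves" must be False — and it is.
As a knight, C's statement "either C and A are both knights or both knaves, or C is a knight" should be true; it is.

Knights: A and C. Knaves: B.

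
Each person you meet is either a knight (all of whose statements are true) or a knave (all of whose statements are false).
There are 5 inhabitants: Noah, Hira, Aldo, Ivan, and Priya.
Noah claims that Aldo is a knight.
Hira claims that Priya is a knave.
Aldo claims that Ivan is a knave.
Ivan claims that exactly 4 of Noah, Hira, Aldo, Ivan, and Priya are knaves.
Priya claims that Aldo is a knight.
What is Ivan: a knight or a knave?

Consistent assignments: {Noah=knight, Hira=knave, Aldo=knight, Ivan=knave, Priya=knight}
In every consistent assignment, Ivan is a knave.

Ivan is a knave.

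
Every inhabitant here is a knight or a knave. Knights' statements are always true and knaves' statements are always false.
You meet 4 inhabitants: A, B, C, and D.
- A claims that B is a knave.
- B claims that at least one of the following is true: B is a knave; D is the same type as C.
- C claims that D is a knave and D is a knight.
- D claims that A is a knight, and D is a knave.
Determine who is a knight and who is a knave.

Knights: B. Knaves: A, C, and D.

Since A is a knave, "B is a knave" needs to be false, which holds.
Since B is a knight, "at least one of the following is true: B is a knave; D is the same type as C" needs to be True, which holds.
C is a knave, so "D is a knave and D is a knight" must be false — and it is.
D is a knave; "A is a knight, and D is a knave" is false, as required.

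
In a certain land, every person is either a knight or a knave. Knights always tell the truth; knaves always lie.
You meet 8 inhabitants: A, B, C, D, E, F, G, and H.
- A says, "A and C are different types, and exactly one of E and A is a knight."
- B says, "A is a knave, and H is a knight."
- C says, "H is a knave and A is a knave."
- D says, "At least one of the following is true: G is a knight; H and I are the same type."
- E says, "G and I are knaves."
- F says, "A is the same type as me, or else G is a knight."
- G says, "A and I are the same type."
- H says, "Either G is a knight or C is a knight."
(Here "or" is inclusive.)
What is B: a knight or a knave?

B is a knave.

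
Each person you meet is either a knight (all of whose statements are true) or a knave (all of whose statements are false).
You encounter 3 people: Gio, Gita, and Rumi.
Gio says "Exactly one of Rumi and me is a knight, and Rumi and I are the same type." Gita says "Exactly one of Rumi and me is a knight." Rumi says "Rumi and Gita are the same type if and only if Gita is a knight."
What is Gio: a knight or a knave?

Consistent assignments: {Gio=knave, Gita=knight, Rumi=knave}; {Gio=knave, Gita=knave, Rumi=knave}
In every consistent assignment, Gio is a knave.

Gio is a knave.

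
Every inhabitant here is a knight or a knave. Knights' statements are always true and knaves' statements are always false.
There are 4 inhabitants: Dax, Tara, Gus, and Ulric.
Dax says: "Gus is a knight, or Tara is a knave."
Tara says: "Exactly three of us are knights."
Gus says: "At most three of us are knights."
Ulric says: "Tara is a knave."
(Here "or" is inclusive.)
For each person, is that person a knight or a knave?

Knights: Dax, Tara, and Gus. Knaves: Ulric.

As a knight, Dax's statement "Gus is a knight, or Tara is a knave" should be True; it is.
Tara is a knight; "exactly three of us are knights" is True, as required.
Since Gus is a knight, "at most three of us are knights" needs to be True, which holds.
Ulric is a knave, so "Tara is a knave" must be false — and it is.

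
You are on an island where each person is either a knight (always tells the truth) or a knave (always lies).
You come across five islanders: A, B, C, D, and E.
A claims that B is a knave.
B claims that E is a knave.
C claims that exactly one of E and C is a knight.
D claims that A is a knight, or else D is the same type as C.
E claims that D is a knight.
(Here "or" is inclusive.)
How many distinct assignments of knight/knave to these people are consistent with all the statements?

1

Consistent assignments:
  A=knave, B=knight, C=knight, D=knave, E=knave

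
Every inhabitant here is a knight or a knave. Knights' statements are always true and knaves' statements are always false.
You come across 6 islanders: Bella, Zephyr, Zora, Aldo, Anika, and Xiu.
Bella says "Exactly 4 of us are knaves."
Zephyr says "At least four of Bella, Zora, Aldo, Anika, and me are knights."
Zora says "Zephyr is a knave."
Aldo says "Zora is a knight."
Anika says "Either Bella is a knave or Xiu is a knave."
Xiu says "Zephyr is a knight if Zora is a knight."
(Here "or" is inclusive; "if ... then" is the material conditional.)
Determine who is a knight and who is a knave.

Bella is a knave, Zephyr is a knave, Zora is a knight, Aldo is a knight, Anika is a knight, and Xiu is a knave.

As a knave, Bella's statement "exactly 4 of us are knaves" should be False; it is.
Zephyr (knave): "at least four of Bella, Zora, Aldo, Anika, and me are knights" — False. ✓
Zora is a knight, so "Zephyr is a knave" must be true — and it is.
Aldo is a knight, so "Zora is a knight" must be true — and it is.
Anika is a knight, and the claim "either Bella is a knave or Xiu is a knave" is indeed true.
Xiu is a knave; "Zephyr is a knight if Zora is a knight" is False, as required.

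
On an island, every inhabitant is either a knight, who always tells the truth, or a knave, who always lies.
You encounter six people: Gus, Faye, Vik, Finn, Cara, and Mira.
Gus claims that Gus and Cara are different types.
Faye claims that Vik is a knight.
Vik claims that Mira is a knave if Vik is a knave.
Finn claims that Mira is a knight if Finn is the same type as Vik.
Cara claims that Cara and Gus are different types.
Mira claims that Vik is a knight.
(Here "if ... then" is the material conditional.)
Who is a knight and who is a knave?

Gus is a knave, Faye is a knight, Vik is a knight, Finn is a knight, Cara is a knave, and Mira is a knight.

Gus is a knave, so "Gus and Cara are different types" must be false — and it is.
Since Faye is a knight, "Vik is a knight" needs to be true, which holds.
Vik (knight): "Mira is a knave if Vik is a knave" — true. ✓
Finn is a knight, and the claim "Mira is a knight if Finn is the same type as Vik" is indeed true.
Cara (knave): "Cara and Gus are different types" — false. ✓
Mira (knight): "Vik is a knight" — true. ✓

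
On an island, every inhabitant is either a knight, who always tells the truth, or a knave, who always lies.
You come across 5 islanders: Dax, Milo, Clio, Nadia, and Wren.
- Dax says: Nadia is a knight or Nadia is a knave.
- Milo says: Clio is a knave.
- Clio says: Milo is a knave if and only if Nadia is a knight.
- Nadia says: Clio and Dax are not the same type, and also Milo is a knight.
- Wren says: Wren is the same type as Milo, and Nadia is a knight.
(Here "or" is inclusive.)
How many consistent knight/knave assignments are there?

Consistent assignments:
  Dax=knight, Milo=knight, Clio=knave, Nadia=knight, Wren=knight
  Dax=knight, Milo=knight, Clio=knave, Nadia=knight, Wren=knave

2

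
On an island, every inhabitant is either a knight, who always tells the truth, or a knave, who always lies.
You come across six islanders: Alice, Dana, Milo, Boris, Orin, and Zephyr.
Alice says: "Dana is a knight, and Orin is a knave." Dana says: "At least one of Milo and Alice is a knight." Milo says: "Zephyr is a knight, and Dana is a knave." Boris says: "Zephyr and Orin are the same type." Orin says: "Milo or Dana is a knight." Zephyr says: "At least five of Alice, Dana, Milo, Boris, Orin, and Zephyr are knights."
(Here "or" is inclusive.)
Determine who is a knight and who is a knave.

Alice is a knave, Dana is a knave, Milo is a knave, Boris is a knight, Orin is a knave, and Zephyr is a knave.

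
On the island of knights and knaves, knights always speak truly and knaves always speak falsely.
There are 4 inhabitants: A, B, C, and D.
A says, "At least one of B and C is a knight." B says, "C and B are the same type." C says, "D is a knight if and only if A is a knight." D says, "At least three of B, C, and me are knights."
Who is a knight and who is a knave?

Knights: A, B, C, and D. Knaves: none.

Suppose A is a knave. Then A's statement "at least one of B and C is a knight" would have to be false. Checking the 8 ways to assign the others, none is consistent with every speaker.
(For instance, with B=knight, C=knight, D=knight, A's claim "at least one of B and C is a knight" comes out true where it would need to be false.)
So A must be a knight, making "at least one of B and C is a knight" true. Taking A=knight, B=knight, C=knight, D=knight, each remaining statement checks out:
  B (knight): "C and B are the same type" — true. ✓
  C (knight): "D is a knight if and only if A is a knight" — true. ✓
  D (knight): "at least three of B, C, and me are knights" — true. ✓
This is the unique consistent assignment.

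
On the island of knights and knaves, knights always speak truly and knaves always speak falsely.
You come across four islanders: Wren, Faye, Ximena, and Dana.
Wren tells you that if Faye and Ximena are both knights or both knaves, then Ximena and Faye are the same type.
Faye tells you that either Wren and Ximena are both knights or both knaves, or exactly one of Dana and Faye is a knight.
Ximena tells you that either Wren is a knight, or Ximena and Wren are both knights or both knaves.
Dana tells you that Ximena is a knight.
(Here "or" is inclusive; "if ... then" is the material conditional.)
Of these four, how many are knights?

The unique consistent assignment is Wren=knight, Faye=knight, Ximena=knight, Dana=knight.
That has 4 knights.

4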